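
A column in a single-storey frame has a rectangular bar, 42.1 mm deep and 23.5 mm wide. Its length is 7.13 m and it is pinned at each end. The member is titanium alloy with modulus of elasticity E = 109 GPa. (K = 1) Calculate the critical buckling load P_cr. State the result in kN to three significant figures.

P_cr ≈ 0.963 kN

Buckling occurs about the weak axis: I_min = h·b³/12 with b = 23.5 mm (the shorter side).
I_min = 42.1×23.5³/12 = 4.553×10^4 mm⁴
I = 4.553×10^4 mm⁴ = 4.553×10^-8 m⁴
Effective length L_e = K·L = 1 × 7.13 = 7.130 m
P_cr = π²EI / L_e² = π² × 109×10⁹ × 4.553×10^-8 / 7.130² = 963.5 N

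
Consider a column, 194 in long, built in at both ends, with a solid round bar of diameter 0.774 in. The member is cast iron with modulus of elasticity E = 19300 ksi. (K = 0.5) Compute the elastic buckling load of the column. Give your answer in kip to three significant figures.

P_cr ≈ 0.357 kip

I = πd⁴/64 = π×0.774⁴/64 = 1.762×10^-2 in⁴
Effective length L_e = K·L = 0.5 × 194 = 97.00 in
P_cr = π²EI / L_e² = π² × 19300×10³ × 1.762×10^-2 / 97.00² = 356.7 lb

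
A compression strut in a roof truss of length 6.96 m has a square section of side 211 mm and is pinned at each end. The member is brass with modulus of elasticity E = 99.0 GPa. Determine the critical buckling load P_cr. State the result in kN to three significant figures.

P_cr ≈ 3330 kN

I = a⁴/12 = 211⁴/12 = 1.652×10^8 mm⁴
I = 1.652×10^8 mm⁴ = 1.652×10^-4 m⁴
Effective length L_e = K·L = 1 × 6.96 = 6.960 m
P_cr = π²EI / L_e² = π² × 99.0×10⁹ × 1.652×10^-4 / 6.960² = 3.332×10^6 N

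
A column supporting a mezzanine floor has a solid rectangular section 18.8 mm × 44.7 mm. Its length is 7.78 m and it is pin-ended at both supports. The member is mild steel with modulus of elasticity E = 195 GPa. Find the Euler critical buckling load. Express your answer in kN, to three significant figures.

P_cr ≈ 0.787 kN

Buckling occurs about the weak axis: I_min = h·b³/12 with b = 18.8 mm (the shorter side).
I_min = 44.7×18.8³/12 = 2.475×10^4 mm⁴
I = 2.475×10^4 mm⁴ = 2.475×10^-8 m⁴
Effective length L_e = K·L = 1 × 7.78 = 7.780 m
P_cr = π²EI / L_e² = π² × 195×10⁹ × 2.475×10^-8 / 7.780² = 787.0 N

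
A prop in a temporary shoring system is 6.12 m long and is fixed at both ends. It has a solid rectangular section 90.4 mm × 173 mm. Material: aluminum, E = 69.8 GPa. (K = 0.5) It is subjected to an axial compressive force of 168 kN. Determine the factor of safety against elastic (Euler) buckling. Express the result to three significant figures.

Buckling occurs about the weak axis: I_min = h·b³/12 with b = 90.4 mm (the shorter side).
I_min = 173×90.4³/12 = 1.065×10^7 mm⁴
I = 1.065×10^7 mm⁴ = 1.065×10^-5 m⁴
Effective length L_e = K·L = 0.5 × 6.12 = 3.060 m
P_cr = π²EI / L_e² = π² × 69.8×10⁹ × 1.065×10^-5 / 3.060² = 7.836×10^5 N
Factor of safety n = P_cr / P = 783.58 / 168 = 4.66

n ≈ 4.66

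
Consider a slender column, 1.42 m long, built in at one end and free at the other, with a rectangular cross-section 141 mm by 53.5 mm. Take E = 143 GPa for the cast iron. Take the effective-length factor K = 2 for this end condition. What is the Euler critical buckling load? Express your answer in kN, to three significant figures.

Buckling occurs about the weak axis: I_min = h·b³/12 with b = 53.5 mm (the shorter side).
I_min = 141×53.5³/12 = 1.799×10^6 mm⁴
I = 1.799×10^6 mm⁴ = 1.799×10^-6 m⁴
Effective length L_e = K·L = 2 × 1.42 = 2.840 m
P_cr = π²EI / L_e² = π² × 143×10⁹ × 1.799×10^-6 / 2.840² = 3.148×10^5 N

P_cr ≈ 315 kN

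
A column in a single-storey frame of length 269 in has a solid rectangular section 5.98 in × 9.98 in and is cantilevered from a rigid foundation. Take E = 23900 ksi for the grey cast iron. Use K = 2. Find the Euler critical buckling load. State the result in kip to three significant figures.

P_cr ≈ 145 kip

Buckling occurs about the weak axis: I_min = h·b³/12 with b = 5.98 in (the shorter side).
I_min = 9.98×5.98³/12 = 177.8 in⁴
Effective length L_e = K·L = 2 × 269 = 538.0 in
P_cr = π²EI / L_e² = π² × 23900×10³ × 177.8 / 538.0² = 1.449×10^5 lb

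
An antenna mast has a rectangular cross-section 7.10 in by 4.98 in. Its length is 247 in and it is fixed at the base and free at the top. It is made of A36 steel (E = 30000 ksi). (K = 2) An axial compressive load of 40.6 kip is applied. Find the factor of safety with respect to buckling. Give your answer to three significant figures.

Buckling occurs about the weak axis: I_min = h·b³/12 with b = 4.98 in (the shorter side).
I_min = 7.10×4.98³/12 = 73.07 in⁴
Effective length L_e = K·L = 2 × 247 = 494.0 in
P_cr = π²EI / L_e² = π² × 30000×10³ × 73.07 / 494.0² = 8.866×10^4 lb
Factor of safety n = P_cr / P = 88.661 / 40.6 = 2.18

n ≈ 2.18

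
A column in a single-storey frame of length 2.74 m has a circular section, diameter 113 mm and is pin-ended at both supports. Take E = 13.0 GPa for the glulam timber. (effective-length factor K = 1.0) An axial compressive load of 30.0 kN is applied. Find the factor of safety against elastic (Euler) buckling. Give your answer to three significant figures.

n ≈ 4.56

I = πd⁴/64 = π×113⁴/64 = 8.004×10^6 mm⁴
I = 8.004×10^6 mm⁴ = 8.004×10^-6 m⁴
Effective length L_e = K·L = 1 × 2.74 = 2.740 m
P_cr = π²EI / L_e² = π² × 13.0×10⁹ × 8.004×10^-6 / 2.740² = 1.368×10^5 N
Factor of safety n = P_cr / P = 136.78 / 30.0 = 4.56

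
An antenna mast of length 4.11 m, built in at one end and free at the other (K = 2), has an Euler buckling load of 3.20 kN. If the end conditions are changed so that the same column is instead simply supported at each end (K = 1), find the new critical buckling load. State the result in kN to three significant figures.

P_cr ≈ 12.8 kN

P_cr ∝ 1/K², so P_cr,new = P_cr,old × (K_old/K_new)² = 3.20 × (2/1)²
= 3.20 × 4.000 = 12.8 kN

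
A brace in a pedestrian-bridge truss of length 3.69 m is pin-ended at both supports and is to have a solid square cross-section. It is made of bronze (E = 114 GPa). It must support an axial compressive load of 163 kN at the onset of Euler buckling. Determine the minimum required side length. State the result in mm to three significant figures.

a ≈ 69.8 mm

L_e = K·L = 1 × 3.69 = 3.690 m
Required I = P_cr·L_e²/(π²E) = 1.630×10^5 × 3.690² / (π² × 1.14×10^11) = 1.973×10^-6 m⁴
I_req = 1.973×10^6 mm⁴
Solid square: I = a⁴/12  ⇒  a = (12I)^(1/4) = (12×1.973×10^6)^(1/4) = 69.8 mm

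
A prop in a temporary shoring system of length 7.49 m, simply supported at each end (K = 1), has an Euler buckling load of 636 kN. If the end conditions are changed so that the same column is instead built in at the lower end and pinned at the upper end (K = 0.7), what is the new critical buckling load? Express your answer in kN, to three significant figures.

P_cr ∝ 1/K², so P_cr,new = P_cr,old × (K_old/K_new)² = 636 × (1/0.7)²
= 636 × 2.041 = 1300 kN

P_cr ≈ 1300 kN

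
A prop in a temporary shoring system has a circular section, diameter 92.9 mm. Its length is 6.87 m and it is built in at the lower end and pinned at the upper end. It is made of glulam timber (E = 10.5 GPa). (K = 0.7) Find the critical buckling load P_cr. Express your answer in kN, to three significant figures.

I = πd⁴/64 = π×92.9⁴/64 = 3.656×10^6 mm⁴
I = 3.656×10^6 mm⁴ = 3.656×10^-6 m⁴
Effective length L_e = K·L = 0.7 × 6.87 = 4.809 m
P_cr = π²EI / L_e² = π² × 10.5×10⁹ × 3.656×10^-6 / 4.809² = 1.638×10^4 N

P_cr ≈ 16.4 kN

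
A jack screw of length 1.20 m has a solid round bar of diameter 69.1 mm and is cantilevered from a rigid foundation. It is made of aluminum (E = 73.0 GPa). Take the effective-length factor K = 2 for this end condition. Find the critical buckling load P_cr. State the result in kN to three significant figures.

P_cr ≈ 140 kN

I = πd⁴/64 = π×69.1⁴/64 = 1.119×10^6 mm⁴
I = 1.119×10^6 mm⁴ = 1.119×10^-6 m⁴
Effective length L_e = K·L = 2 × 1.20 = 2.400 m
P_cr = π²EI / L_e² = π² × 73.0×10⁹ × 1.119×10^-6 / 2.400² = 1.400×10^5 N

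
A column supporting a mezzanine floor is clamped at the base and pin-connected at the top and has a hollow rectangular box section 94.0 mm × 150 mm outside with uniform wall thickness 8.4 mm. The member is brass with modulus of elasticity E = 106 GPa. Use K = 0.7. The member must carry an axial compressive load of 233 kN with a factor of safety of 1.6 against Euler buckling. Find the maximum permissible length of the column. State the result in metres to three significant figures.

L_max ≈ 5.50 m

Inner dimensions: h_i = 150 − 2×8.4 = 133.2 mm, b_i = 94.0 − 2×8.4 = 77.20 mm
Weak-axis I_min = (h_o·b_o³ − h_i·b_i³)/12 with b_o = 94.0, b_i = 77.20 mm (shorter outer/inner sides).
I_min = (150×94.0³ − 133.2×77.20³)/12 = 5.275×10^6 mm⁴
I = 5.275×10^-6 m⁴
Required critical load P_cr = n·P = 1.6 × 233 = 372.8 kN = 3.728×10^5 N
From P_cr = π²EI/(K·L)²:  L = (1/K)·√(π²EI/P_cr) = (1/0.7)·√(π²×1.06×10^11×5.275×10^-6/3.728×10^5)
L = 5.50 m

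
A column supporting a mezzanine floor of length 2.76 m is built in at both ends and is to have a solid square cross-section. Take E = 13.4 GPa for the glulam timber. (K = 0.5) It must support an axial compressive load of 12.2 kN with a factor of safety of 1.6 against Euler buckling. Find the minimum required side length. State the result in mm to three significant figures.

a ≈ 42.9 mm

Required P_cr = n·P = 1.6 × 12.2 = 19.52 kN
L_e = K·L = 0.5 × 2.76 = 1.380 m
Required I = P_cr·L_e²/(π²E) = 1.952×10^4 × 1.380² / (π² × 1.34×10^10) = 2.811×10^-7 m⁴
I_req = 2.811×10^5 mm⁴
Solid square: I = a⁴/12  ⇒  a = (12I)^(1/4) = (12×2.811×10^5)^(1/4) = 42.9 mm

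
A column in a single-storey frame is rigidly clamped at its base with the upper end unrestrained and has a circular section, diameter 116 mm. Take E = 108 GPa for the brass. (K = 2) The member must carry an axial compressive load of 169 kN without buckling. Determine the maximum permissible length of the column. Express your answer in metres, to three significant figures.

I = πd⁴/64 = π×116⁴/64 = 8.888×10^6 mm⁴
I = 8.888×10^-6 m⁴
At the buckling limit P_cr = P = 1.690×10^5 N
From P_cr = π²EI/(K·L)²:  L = (1/K)·√(π²EI/P_cr) = (1/2)·√(π²×1.08×10^11×8.888×10^-6/1.690×10^5)
L = 3.74 m

L_max ≈ 3.74 m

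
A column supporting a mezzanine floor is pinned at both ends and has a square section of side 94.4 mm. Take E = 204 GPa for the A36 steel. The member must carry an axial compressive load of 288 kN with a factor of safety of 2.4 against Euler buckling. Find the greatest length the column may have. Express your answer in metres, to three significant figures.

I = a⁴/12 = 94.4⁴/12 = 6.618×10^6 mm⁴
I = 6.618×10^-6 m⁴
Required critical load P_cr = n·P = 2.4 × 288 = 691.2 kN = 6.912×10^5 N
From P_cr = π²EI/(K·L)²:  L = (1/K)·√(π²EI/P_cr) = (1/1)·√(π²×2.04×10^11×6.618×10^-6/6.912×10^5)
L = 4.39 m

L_max ≈ 4.39 m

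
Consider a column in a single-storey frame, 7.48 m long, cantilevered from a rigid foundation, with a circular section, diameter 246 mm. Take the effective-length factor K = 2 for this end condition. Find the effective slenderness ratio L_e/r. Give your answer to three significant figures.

I = πd⁴/64 = π×246⁴/64 = 1.798×10^8 mm⁴
A = 4.753×10^4 mm²;  r_min = √(I/A) = √(1.798×10^8/4.753×10^4) = 61.50 mm
L_e = K·L = 2 × 7.48 m = 14.96 m = 14960 mm
λ = L_e / r_min = 14960 / 61.50 = 243

λ ≈ 243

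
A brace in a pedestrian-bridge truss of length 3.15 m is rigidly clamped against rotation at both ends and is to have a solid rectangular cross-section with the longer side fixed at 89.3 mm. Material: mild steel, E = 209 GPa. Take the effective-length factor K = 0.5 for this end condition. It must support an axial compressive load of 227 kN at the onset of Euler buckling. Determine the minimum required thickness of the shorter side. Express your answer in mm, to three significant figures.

b ≈ 33.2 mm

L_e = K·L = 0.5 × 3.15 = 1.575 m
Required I = P_cr·L_e²/(π²E) = 2.270×10^5 × 1.575² / (π² × 2.09×10^11) = 2.730×10^-7 m⁴
I_req = 2.730×10^5 mm⁴
Rectangle, weak axis: I_min = h·b³/12 with h = 89.3 mm fixed  ⇒  b = (12I/h)^(1/3) = 33.2 mm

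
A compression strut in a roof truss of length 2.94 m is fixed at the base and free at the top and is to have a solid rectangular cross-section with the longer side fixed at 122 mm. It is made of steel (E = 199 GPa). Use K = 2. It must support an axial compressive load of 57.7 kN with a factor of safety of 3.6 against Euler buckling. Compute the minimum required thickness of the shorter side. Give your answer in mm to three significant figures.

b ≈ 71.1 mm

Required P_cr = n·P = 3.6 × 57.7 = 207.7 kN
L_e = K·L = 2 × 2.94 = 5.880 m
Required I = P_cr·L_e²/(π²E) = 2.077×10^5 × 5.880² / (π² × 1.99×10^11) = 3.657×10^-6 m⁴
I_req = 3.657×10^6 mm⁴
Rectangle, weak axis: I_min = h·b³/12 with h = 122 mm fixed  ⇒  b = (12I/h)^(1/3) = 71.1 mm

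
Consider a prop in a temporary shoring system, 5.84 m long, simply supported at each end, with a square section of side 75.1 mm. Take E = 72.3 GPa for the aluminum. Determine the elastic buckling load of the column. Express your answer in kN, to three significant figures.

P_cr ≈ 55.5 kN

I = a⁴/12 = 75.1⁴/12 = 2.651×10^6 mm⁴
I = 2.651×10^6 mm⁴ = 2.651×10^-6 m⁴
Effective length L_e = K·L = 1 × 5.84 = 5.840 m
P_cr = π²EI / L_e² = π² × 72.3×10⁹ × 2.651×10^-6 / 5.840² = 5.546×10^4 N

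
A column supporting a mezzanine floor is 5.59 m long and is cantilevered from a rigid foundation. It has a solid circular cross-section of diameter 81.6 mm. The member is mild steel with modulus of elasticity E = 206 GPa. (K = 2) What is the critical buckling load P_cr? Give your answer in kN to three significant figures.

I = πd⁴/64 = π×81.6⁴/64 = 2.176×10^6 mm⁴
I = 2.176×10^6 mm⁴ = 2.176×10^-6 m⁴
Effective length L_e = K·L = 2 × 5.59 = 11.18 m
P_cr = π²EI / L_e² = π² × 206×10⁹ × 2.176×10^-6 / 11.18² = 3.540×10^4 N

P_cr ≈ 35.4 kN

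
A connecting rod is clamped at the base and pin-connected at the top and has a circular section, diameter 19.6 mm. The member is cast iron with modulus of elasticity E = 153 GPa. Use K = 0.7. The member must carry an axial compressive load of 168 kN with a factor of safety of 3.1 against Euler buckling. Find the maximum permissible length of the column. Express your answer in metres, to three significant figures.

I = πd⁴/64 = π×19.6⁴/64 = 7.244×10^3 mm⁴
I = 7.244×10^-9 m⁴
Required critical load P_cr = n·P = 3.1 × 168 = 520.8 kN = 5.208×10^5 N
From P_cr = π²EI/(K·L)²:  L = (1/K)·√(π²EI/P_cr) = (1/0.7)·√(π²×1.53×10^11×7.244×10^-9/5.208×10^5)
L = 0.207 m

L_max ≈ 0.207 m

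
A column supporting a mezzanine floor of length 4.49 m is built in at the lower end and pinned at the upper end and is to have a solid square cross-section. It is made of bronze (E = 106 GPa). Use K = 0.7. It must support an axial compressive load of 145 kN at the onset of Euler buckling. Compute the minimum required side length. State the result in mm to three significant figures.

a ≈ 63.7 mm

L_e = K·L = 0.7 × 4.49 = 3.143 m
Required I = P_cr·L_e²/(π²E) = 1.450×10^5 × 3.143² / (π² × 1.06×10^11) = 1.369×10^-6 m⁴
I_req = 1.369×10^6 mm⁴
Solid square: I = a⁴/12  ⇒  a = (12I)^(1/4) = (12×1.369×10^6)^(1/4) = 63.7 mm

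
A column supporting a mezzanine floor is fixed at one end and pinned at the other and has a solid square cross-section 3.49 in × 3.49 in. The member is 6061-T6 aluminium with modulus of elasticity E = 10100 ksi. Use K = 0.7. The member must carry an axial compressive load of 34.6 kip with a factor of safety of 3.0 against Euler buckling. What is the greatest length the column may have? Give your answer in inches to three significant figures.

I = a⁴/12 = 3.49⁴/12 = 12.36 in⁴
Required critical load P_cr = n·P = 3.0 × 34.6 = 103.8 kip = 1.038×10^5 lb
From P_cr = π²EI/(K·L)²:  L = (1/K)·√(π²EI/P_cr) = (1/0.7)·√(π²×1.01×10^7×12.36/1.038×10^5)
L = 156 in

L_max ≈ 156 in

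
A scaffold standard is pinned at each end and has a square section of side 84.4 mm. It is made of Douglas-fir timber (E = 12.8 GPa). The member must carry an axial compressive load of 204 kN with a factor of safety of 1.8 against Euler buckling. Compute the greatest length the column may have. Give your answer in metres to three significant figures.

L_max ≈ 1.21 m

I = a⁴/12 = 84.4⁴/12 = 4.229×10^6 mm⁴
I = 4.229×10^-6 m⁴
Required critical load P_cr = n·P = 1.8 × 204 = 367.2 kN = 3.672×10^5 N
From P_cr = π²EI/(K·L)²:  L = (1/K)·√(π²EI/P_cr) = (1/1)·√(π²×1.28×10^10×4.229×10^-6/3.672×10^5)
L = 1.21 m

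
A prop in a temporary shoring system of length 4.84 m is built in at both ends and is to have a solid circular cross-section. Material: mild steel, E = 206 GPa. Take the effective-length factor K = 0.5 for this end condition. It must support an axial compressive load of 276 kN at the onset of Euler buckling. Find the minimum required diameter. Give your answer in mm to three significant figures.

d ≈ 63.4 mm

L_e = K·L = 0.5 × 4.84 = 2.420 m
Required I = P_cr·L_e²/(π²E) = 2.760×10^5 × 2.420² / (π² × 2.06×10^11) = 7.950×10^-7 m⁴
I_req = 7.950×10^5 mm⁴
Solid circle: I = πd⁴/64  ⇒  d = (64I/π)^(1/4) = (64×7.950×10^5/π)^(1/4) = 63.4 mm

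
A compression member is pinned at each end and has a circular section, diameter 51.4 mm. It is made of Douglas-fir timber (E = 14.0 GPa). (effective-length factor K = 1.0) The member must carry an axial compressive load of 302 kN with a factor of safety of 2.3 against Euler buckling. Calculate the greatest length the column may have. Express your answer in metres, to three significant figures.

L_max ≈ 0.261 m

I = πd⁴/64 = π×51.4⁴/64 = 3.426×10^5 mm⁴
I = 3.426×10^-7 m⁴
Required critical load P_cr = n·P = 2.3 × 302 = 694.6 kN = 6.946×10^5 N
From P_cr = π²EI/(K·L)²:  L = (1/K)·√(π²EI/P_cr) = (1/1)·√(π²×1.40×10^10×3.426×10^-7/6.946×10^5)
L = 0.261 m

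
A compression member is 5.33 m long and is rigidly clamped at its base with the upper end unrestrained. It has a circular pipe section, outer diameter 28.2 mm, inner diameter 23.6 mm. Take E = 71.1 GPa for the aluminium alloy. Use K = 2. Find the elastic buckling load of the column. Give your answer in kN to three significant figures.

P_cr ≈ 0.0977 kN

d_o = 28.2 mm, d_i = 23.6 mm
I = π(d_o⁴ − d_i⁴)/64 = π(28.2⁴ − 23.60⁴)/64 = 1.582×10^4 mm⁴
I = 1.582×10^4 mm⁴ = 1.582×10^-8 m⁴
Effective length L_e = K·L = 2 × 5.33 = 10.66 m
P_cr = π²EI / L_e² = π² × 71.1×10⁹ × 1.582×10^-8 / 10.66² = 97.67 N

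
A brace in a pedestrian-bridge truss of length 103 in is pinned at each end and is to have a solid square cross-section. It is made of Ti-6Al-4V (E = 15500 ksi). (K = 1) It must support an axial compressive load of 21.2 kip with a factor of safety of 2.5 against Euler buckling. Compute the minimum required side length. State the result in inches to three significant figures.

Required P_cr = n·P = 2.5 × 21.2 = 53.00 kip
L_e = K·L = 1 × 103 = 103.0 in
Required I = P_cr·L_e²/(π²E) = 5.300×10^4 × 103.0² / (π² × 1.55×10^7) = 3.676 in⁴
Solid square: I = a⁴/12  ⇒  a = (12I)^(1/4) = (12×3.676)^(1/4) = 2.58 in

a ≈ 2.58 in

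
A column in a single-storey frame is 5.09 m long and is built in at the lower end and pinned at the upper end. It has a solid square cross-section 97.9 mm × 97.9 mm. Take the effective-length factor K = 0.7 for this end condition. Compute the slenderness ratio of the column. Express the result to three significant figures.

For a square r = a/√12 = 97.9/√12 = 28.26 mm
L_e = K·L = 0.7 × 5.09 m = 3.563 m = 3563.0 mm
λ = L_e / r_min = 3563.0 / 28.26 = 126

λ ≈ 126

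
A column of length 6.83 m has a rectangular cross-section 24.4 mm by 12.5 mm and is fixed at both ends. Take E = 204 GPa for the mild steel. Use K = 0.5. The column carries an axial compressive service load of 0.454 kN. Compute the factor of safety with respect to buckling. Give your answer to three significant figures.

n ≈ 1.51

Buckling occurs about the weak axis: I_min = h·b³/12 with b = 12.5 mm (the shorter side).
I_min = 24.4×12.5³/12 = 3.971×10^3 mm⁴
I = 3.971×10^3 mm⁴ = 3.971×10^-9 m⁴
Effective length L_e = K·L = 0.5 × 6.83 = 3.415 m
P_cr = π²EI / L_e² = π² × 204×10⁹ × 3.971×10^-9 / 3.415² = 685.6 N
Factor of safety n = P_cr / P = 0.68563 / 0.454 = 1.51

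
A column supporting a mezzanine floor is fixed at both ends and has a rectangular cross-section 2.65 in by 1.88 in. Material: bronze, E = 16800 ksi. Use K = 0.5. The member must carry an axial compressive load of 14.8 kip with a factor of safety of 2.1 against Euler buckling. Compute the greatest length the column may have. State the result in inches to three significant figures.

L_max ≈ 177 in

Buckling occurs about the weak axis: I_min = h·b³/12 with b = 1.88 in (the shorter side).
I_min = 2.65×1.88³/12 = 1.467 in⁴
Required critical load P_cr = n·P = 2.1 × 14.8 = 31.08 kip = 3.108×10^4 lb
From P_cr = π²EI/(K·L)²:  L = (1/K)·√(π²EI/P_cr) = (1/0.5)·√(π²×1.68×10^7×1.467/3.108×10^4)
L = 177 in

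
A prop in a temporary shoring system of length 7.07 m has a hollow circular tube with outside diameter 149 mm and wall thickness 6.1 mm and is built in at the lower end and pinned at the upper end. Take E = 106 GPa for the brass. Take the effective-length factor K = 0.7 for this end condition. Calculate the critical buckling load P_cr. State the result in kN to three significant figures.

P_cr ≈ 299 kN

Inner diameter d_i = 149 − 2×6.1 = 136.8 mm
I = π(d_o⁴ − d_i⁴)/64 = π(149⁴ − 136.8⁴)/64 = 7.003×10^6 mm⁴
I = 7.003×10^6 mm⁴ = 7.003×10^-6 m⁴
Effective length L_e = K·L = 0.7 × 7.07 = 4.949 m
P_cr = π²EI / L_e² = π² × 106×10⁹ × 7.003×10^-6 / 4.949² = 2.991×10^5 N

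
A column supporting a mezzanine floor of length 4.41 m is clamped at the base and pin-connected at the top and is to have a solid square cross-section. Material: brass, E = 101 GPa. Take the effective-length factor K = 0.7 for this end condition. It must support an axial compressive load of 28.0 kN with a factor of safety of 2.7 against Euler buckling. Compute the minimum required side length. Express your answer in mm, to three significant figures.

a ≈ 54.3 mm

Required P_cr = n·P = 2.7 × 28.0 = 75.60 kN
L_e = K·L = 0.7 × 4.41 = 3.087 m
Required I = P_cr·L_e²/(π²E) = 7.560×10^4 × 3.087² / (π² × 1.01×10^11) = 7.227×10^-7 m⁴
I_req = 7.227×10^5 mm⁴
Solid square: I = a⁴/12  ⇒  a = (12I)^(1/4) = (12×7.227×10^5)^(1/4) = 54.3 mm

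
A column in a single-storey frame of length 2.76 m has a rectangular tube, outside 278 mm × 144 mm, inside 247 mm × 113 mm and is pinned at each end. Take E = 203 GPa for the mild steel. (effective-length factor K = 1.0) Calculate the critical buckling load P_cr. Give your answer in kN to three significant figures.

P_cr ≈ 10400 kN

Weak-axis I_min = (h_o·b_o³ − h_i·b_i³)/12 with b_o = 144, b_i = 113.0 mm (shorter outer/inner sides).
I_min = (278×144³ − 247.0×113.0³)/12 = 3.948×10^7 mm⁴
I = 3.948×10^7 mm⁴ = 3.948×10^-5 m⁴
Effective length L_e = K·L = 1 × 2.76 = 2.760 m
P_cr = π²EI / L_e² = π² × 203×10⁹ × 3.948×10^-5 / 2.760² = 1.038×10^7 N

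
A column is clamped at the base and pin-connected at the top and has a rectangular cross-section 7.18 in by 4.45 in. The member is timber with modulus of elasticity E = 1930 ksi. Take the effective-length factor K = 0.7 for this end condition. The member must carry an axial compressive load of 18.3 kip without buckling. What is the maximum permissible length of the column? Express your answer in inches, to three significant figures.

Buckling occurs about the weak axis: I_min = h·b³/12 with b = 4.45 in (the shorter side).
I_min = 7.18×4.45³/12 = 52.73 in⁴
At the buckling limit P_cr = P = 1.830×10^4 lb
From P_cr = π²EI/(K·L)²:  L = (1/K)·√(π²EI/P_cr) = (1/0.7)·√(π²×1.93×10^6×52.73/1.830×10^4)
L = 335 in

L_max ≈ 335 in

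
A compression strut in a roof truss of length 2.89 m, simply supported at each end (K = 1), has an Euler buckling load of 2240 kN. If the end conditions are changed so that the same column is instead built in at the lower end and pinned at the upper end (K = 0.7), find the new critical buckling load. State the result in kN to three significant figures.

P_cr ≈ 4570 kN

P_cr ∝ 1/K², so P_cr,new = P_cr,old × (K_old/K_new)² = 2240 × (1/0.7)²
= 2240 × 2.041 = 4570 kN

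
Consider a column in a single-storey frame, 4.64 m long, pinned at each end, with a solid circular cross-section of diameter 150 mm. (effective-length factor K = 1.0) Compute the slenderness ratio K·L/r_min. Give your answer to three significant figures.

I = πd⁴/64 = π×150⁴/64 = 2.485×10^7 mm⁴
A = 1.767×10^4 mm²;  r_min = √(I/A) = √(2.485×10^7/1.767×10^4) = 37.50 mm
L_e = K·L = 1 × 4.64 m = 4.640 m = 4640.0 mm
λ = L_e / r_min = 4640.0 / 37.50 = 124

λ ≈ 124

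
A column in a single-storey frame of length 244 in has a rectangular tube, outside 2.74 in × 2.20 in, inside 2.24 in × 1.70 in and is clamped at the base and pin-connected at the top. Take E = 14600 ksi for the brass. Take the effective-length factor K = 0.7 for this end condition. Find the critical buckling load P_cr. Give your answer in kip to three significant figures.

Weak-axis I_min = (h_o·b_o³ − h_i·b_i³)/12 with b_o = 2.20, b_i = 1.700 in (shorter outer/inner sides).
I_min = (2.74×2.20³ − 2.240×1.700³)/12 = 1.514 in⁴
Effective length L_e = K·L = 0.7 × 244 = 170.8 in
P_cr = π²EI / L_e² = π² × 14600×10³ × 1.514 / 170.8² = 7.479×10^3 lb

P_cr ≈ 7.48 kip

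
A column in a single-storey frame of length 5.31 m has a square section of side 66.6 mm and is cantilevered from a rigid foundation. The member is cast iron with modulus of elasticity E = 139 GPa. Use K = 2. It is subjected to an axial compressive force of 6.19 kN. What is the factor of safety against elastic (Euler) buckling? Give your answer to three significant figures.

I = a⁴/12 = 66.6⁴/12 = 1.640×10^6 mm⁴
I = 1.640×10^6 mm⁴ = 1.640×10^-6 m⁴
Effective length L_e = K·L = 2 × 5.31 = 10.62 m
P_cr = π²EI / L_e² = π² × 139×10⁹ × 1.640×10^-6 / 10.62² = 1.994×10^4 N
Factor of safety n = P_cr / P = 19.943 / 6.19 = 3.22

n ≈ 3.22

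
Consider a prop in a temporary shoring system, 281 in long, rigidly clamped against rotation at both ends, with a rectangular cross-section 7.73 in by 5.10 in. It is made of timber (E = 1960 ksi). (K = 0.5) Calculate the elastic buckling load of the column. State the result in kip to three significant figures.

Buckling occurs about the weak axis: I_min = h·b³/12 with b = 5.10 in (the shorter side).
I_min = 7.73×5.10³/12 = 85.45 in⁴
Effective length L_e = K·L = 0.5 × 281 = 140.5 in
P_cr = π²EI / L_e² = π² × 1960×10³ × 85.45 / 140.5² = 8.374×10^4 lb

P_cr ≈ 83.7 kip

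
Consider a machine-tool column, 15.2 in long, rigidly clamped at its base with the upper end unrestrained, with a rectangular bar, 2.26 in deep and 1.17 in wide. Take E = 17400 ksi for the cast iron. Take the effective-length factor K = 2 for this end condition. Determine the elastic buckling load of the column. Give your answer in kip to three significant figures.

P_cr ≈ 56.1 kip

Buckling occurs about the weak axis: I_min = h·b³/12 with b = 1.17 in (the shorter side).
I_min = 2.26×1.17³/12 = 0.3016 in⁴
Effective length L_e = K·L = 2 × 15.2 = 30.40 in
P_cr = π²EI / L_e² = π² × 17400×10³ × 0.3016 / 30.40² = 5.605×10^4 lb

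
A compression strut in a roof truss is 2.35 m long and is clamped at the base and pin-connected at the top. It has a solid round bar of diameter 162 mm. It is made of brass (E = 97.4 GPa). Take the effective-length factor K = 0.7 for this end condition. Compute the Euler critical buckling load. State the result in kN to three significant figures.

I = πd⁴/64 = π×162⁴/64 = 3.381×10^7 mm⁴
I = 3.381×10^7 mm⁴ = 3.381×10^-5 m⁴
Effective length L_e = K·L = 0.7 × 2.35 = 1.645 m
P_cr = π²EI / L_e² = π² × 97.4×10⁹ × 3.381×10^-5 / 1.645² = 1.201×10^7 N

P_cr ≈ 12000 kN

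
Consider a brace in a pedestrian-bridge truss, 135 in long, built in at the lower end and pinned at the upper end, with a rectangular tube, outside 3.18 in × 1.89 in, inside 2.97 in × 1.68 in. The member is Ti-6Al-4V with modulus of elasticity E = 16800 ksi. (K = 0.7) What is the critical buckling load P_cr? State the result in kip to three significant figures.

P_cr ≈ 11.4 kip

Weak-axis I_min = (h_o·b_o³ − h_i·b_i³)/12 with b_o = 1.89, b_i = 1.680 in (shorter outer/inner sides).
I_min = (3.18×1.89³ − 2.970×1.680³)/12 = 0.6155 in⁴
Effective length L_e = K·L = 0.7 × 135 = 94.50 in
P_cr = π²EI / L_e² = π² × 16800×10³ × 0.6155 / 94.50² = 1.143×10^4 lb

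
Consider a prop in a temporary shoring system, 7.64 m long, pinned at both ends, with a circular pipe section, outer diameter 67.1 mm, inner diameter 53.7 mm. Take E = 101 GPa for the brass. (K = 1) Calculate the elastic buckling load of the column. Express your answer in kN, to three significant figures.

d_o = 67.1 mm, d_i = 53.7 mm
I = π(d_o⁴ − d_i⁴)/64 = π(67.1⁴ − 53.70⁴)/64 = 5.869×10^5 mm⁴
I = 5.869×10^5 mm⁴ = 5.869×10^-7 m⁴
Effective length L_e = K·L = 1 × 7.64 = 7.640 m
P_cr = π²EI / L_e² = π² × 101×10⁹ × 5.869×10^-7 / 7.640² = 1.002×10^4 N

P_cr ≈ 10.0 kN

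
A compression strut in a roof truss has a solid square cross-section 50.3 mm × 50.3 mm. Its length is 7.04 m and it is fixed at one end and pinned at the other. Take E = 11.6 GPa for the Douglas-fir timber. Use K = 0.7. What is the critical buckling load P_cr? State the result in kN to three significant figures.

P_cr ≈ 2.51 kN

I = a⁴/12 = 50.3⁴/12 = 5.334×10^5 mm⁴
I = 5.334×10^5 mm⁴ = 5.334×10^-7 m⁴
Effective length L_e = K·L = 0.7 × 7.04 = 4.928 m
P_cr = π²EI / L_e² = π² × 11.6×10⁹ × 5.334×10^-7 / 4.928² = 2.515×10^3 N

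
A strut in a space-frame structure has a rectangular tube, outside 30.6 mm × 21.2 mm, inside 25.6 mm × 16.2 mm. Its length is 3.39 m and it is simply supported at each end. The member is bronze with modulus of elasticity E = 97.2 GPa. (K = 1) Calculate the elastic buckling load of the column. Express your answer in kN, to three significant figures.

Weak-axis I_min = (h_o·b_o³ − h_i·b_i³)/12 with b_o = 21.2, b_i = 16.20 mm (shorter outer/inner sides).
I_min = (30.6×21.2³ − 25.60×16.20³)/12 = 1.523×10^4 mm⁴
I = 1.523×10^4 mm⁴ = 1.523×10^-8 m⁴
Effective length L_e = K·L = 1 × 3.39 = 3.390 m
P_cr = π²EI / L_e² = π² × 97.2×10⁹ × 1.523×10^-8 / 3.390² = 1.271×10^3 N

P_cr ≈ 1.27 kN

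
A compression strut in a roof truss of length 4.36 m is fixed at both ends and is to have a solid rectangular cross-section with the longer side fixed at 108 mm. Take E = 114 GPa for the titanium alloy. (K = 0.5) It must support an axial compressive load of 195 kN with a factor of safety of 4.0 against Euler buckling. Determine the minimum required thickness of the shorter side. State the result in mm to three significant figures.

Required P_cr = n·P = 4.0 × 195 = 780.0 kN
L_e = K·L = 0.5 × 4.36 = 2.180 m
Required I = P_cr·L_e²/(π²E) = 7.800×10^5 × 2.180² / (π² × 1.14×10^11) = 3.295×10^-6 m⁴
I_req = 3.295×10^6 mm⁴
Rectangle, weak axis: I_min = h·b³/12 with h = 108 mm fixed  ⇒  b = (12I/h)^(1/3) = 71.5 mm

b ≈ 71.5 mm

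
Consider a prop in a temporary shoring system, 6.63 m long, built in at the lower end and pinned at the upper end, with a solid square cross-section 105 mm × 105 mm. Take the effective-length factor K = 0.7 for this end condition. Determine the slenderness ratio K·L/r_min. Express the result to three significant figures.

For a square r = a/√12 = 105/√12 = 30.31 mm
L_e = K·L = 0.7 × 6.63 m = 4.641 m = 4641.0 mm
λ = L_e / r_min = 4641.0 / 30.31 = 153

λ ≈ 153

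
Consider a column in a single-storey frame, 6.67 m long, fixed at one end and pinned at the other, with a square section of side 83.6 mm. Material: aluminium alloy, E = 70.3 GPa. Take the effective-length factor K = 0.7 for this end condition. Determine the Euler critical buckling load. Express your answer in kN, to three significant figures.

I = a⁴/12 = 83.6⁴/12 = 4.070×10^6 mm⁴
I = 4.070×10^6 mm⁴ = 4.070×10^-6 m⁴
Effective length L_e = K·L = 0.7 × 6.67 = 4.669 m
P_cr = π²EI / L_e² = π² × 70.3×10⁹ × 4.070×10^-6 / 4.669² = 1.296×10^5 N

P_cr ≈ 130 kN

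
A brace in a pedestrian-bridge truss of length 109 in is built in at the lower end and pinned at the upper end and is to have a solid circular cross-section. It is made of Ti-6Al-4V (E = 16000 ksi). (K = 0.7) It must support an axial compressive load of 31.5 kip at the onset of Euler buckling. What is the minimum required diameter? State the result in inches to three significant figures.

d ≈ 2.21 in

L_e = K·L = 0.7 × 109 = 76.30 in
Required I = P_cr·L_e²/(π²E) = 3.150×10^4 × 76.30² / (π² × 1.60×10^7) = 1.161 in⁴
Solid circle: I = πd⁴/64  ⇒  d = (64I/π)^(1/4) = (64×1.161/π)^(1/4) = 2.21 in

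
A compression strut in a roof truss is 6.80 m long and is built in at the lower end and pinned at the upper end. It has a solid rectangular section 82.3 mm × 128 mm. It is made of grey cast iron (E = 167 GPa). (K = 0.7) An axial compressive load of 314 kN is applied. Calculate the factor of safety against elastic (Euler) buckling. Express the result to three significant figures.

n ≈ 1.38

Buckling occurs about the weak axis: I_min = h·b³/12 with b = 82.3 mm (the shorter side).
I_min = 128×82.3³/12 = 5.946×10^6 mm⁴
I = 5.946×10^6 mm⁴ = 5.946×10^-6 m⁴
Effective length L_e = K·L = 0.7 × 6.80 = 4.760 m
P_cr = π²EI / L_e² = π² × 167×10⁹ × 5.946×10^-6 / 4.760² = 4.325×10^5 N
Factor of safety n = P_cr / P = 432.54 / 314 = 1.38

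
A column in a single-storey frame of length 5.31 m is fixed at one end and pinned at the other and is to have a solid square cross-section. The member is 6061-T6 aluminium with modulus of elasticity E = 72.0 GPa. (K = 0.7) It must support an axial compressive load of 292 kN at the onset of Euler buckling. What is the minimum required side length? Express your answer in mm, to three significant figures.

a ≈ 90.9 mm

L_e = K·L = 0.7 × 5.31 = 3.717 m
Required I = P_cr·L_e²/(π²E) = 2.920×10^5 × 3.717² / (π² × 7.20×10^10) = 5.677×10^-6 m⁴
I_req = 5.677×10^6 mm⁴
Solid square: I = a⁴/12  ⇒  a = (12I)^(1/4) = (12×5.677×10^6)^(1/4) = 90.9 mm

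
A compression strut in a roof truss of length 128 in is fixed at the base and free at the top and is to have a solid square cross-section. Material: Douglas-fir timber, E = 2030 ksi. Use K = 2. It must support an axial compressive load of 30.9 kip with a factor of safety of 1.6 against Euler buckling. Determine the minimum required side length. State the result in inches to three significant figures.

Required P_cr = n·P = 1.6 × 30.9 = 49.44 kip
L_e = K·L = 2 × 128 = 256.0 in
Required I = P_cr·L_e²/(π²E) = 4.944×10^4 × 256.0² / (π² × 2.03×10^6) = 161.7 in⁴
Solid square: I = a⁴/12  ⇒  a = (12I)^(1/4) = (12×161.7)^(1/4) = 6.64 in

a ≈ 6.64 in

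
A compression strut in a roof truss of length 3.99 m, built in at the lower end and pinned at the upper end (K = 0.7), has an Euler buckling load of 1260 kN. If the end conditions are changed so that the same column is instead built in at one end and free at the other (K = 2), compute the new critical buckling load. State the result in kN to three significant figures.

P_cr ≈ 154 kN

P_cr ∝ 1/K², so P_cr,new = P_cr,old × (K_old/K_new)² = 1260 × (0.7/2)²
= 1260 × 0.1225 = 154 kN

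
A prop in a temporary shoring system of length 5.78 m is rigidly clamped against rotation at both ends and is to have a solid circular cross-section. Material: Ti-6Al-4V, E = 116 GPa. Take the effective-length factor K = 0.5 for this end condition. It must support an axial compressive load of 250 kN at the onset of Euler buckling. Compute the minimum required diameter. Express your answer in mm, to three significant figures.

L_e = K·L = 0.5 × 5.78 = 2.890 m
Required I = P_cr·L_e²/(π²E) = 2.500×10^5 × 2.890² / (π² × 1.16×10^11) = 1.824×10^-6 m⁴
I_req = 1.824×10^6 mm⁴
Solid circle: I = πd⁴/64  ⇒  d = (64I/π)^(1/4) = (64×1.824×10^6/π)^(1/4) = 78.1 mm

d ≈ 78.1 mm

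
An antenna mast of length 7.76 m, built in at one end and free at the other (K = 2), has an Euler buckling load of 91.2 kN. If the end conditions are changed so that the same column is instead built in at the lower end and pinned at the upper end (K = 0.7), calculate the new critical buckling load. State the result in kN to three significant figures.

P_cr ≈ 744 kN

P_cr ∝ 1/K², so P_cr,new = P_cr,old × (K_old/K_new)² = 91.2 × (2/0.7)²
= 91.2 × 8.163 = 744 kN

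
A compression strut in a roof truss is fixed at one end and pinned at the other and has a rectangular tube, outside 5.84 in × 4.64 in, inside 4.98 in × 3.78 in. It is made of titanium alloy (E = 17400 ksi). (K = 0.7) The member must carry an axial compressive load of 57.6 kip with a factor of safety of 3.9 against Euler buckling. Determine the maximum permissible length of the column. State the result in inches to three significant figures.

Weak-axis I_min = (h_o·b_o³ − h_i·b_i³)/12 with b_o = 4.64, b_i = 3.780 in (shorter outer/inner sides).
I_min = (5.84×4.64³ − 4.980×3.780³)/12 = 26.20 in⁴
Required critical load P_cr = n·P = 3.9 × 57.6 = 224.6 kip = 2.246×10^5 lb
From P_cr = π²EI/(K·L)²:  L = (1/K)·√(π²EI/P_cr) = (1/0.7)·√(π²×1.74×10^7×26.20/2.246×10^5)
L = 202 in

L_max ≈ 202 in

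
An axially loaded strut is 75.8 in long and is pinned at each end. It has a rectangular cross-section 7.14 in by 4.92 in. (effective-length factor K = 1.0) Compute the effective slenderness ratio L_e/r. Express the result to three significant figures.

λ ≈ 53.4

Buckling occurs about the weak axis: I_min = h·b³/12 with b = 4.92 in (the shorter side).
I_min = 7.14×4.92³/12 = 70.86 in⁴
A = 35.13 in²;  r_min = √(I/A) = √(70.86/35.13) = 1.420 in
L_e = K·L = 1 × 75.8 = 75.80 in
λ = L_e / r_min = 75.800 / 1.420 = 53.4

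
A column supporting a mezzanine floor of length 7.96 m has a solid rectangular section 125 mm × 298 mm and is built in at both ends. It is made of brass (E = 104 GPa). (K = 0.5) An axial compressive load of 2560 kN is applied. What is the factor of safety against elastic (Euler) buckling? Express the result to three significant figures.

Buckling occurs about the weak axis: I_min = h·b³/12 with b = 125 mm (the shorter side).
I_min = 298×125³/12 = 4.850×10^7 mm⁴
I = 4.850×10^7 mm⁴ = 4.850×10^-5 m⁴
Effective length L_e = K·L = 0.5 × 7.96 = 3.980 m
P_cr = π²EI / L_e² = π² × 104×10⁹ × 4.850×10^-5 / 3.980² = 3.143×10^6 N
Factor of safety n = P_cr / P = 3142.9 / 2560 = 1.23

n ≈ 1.23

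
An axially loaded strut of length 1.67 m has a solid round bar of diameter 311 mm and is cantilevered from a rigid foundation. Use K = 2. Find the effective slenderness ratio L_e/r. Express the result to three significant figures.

λ ≈ 43.0

I = πd⁴/64 = π×311⁴/64 = 4.592×10^8 mm⁴
A = 7.596×10^4 mm²;  r_min = √(I/A) = √(4.592×10^8/7.596×10^4) = 77.75 mm
L_e = K·L = 2 × 1.67 m = 3.340 m = 3340.0 mm
λ = L_e / r_min = 3340.0 / 77.75 = 43.0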